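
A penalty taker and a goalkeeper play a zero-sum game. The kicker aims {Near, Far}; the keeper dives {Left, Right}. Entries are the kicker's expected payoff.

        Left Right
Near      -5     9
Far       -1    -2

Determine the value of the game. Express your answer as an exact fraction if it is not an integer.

-19/15

Row minima: Near → -5, Far → -2; maximin = -2.
Column maxima: Left → -1, Right → 9; minimax = -1.
-2 ≠ -1, so there is no saddle point; optimal play is mixed.
Let the kicker play Near with probability p. Expected payoff against Left: (-5)p + (-1)(1−p) = −4p − 1; against Right: 9p + (-2)(1−p) = 11p − 2.
Setting these equal: −4p − 1 = 11p − 2 ⇒ −15p = -1 ⇒ p = 1/15, and the value is (-4)·(1/15) − 1 = -19/15.
For the keeper: with q = P(Left), equating Near's and Far's payoffs gives −14q + 9 = q − 2 ⇒ q = 11/15.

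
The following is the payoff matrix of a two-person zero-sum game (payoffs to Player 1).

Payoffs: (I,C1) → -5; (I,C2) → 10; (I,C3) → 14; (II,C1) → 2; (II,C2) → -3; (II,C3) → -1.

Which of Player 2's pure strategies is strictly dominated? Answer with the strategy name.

C2 holds Player 1's payoff strictly below C3 in every row: 10 < 14, -3 < -1.
So C3 is strictly dominated for Player 2.

C3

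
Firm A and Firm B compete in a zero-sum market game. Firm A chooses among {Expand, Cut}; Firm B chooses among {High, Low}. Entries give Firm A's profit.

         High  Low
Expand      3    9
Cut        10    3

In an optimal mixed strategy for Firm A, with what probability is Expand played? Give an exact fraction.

7/13

Row minima: Expand → 3, Cut → 3; maximin = 3.
Column maxima: High → 10, Low → 9; minimax = 9.
3 ≠ 9, so there is no saddle point; optimal play is mixed.
Let Firm A play Expand with probability p. Expected payoff against High: 3p + 10(1−p) = −7p + 10; against Low: 9p + 3(1−p) = 6p + 3.
Setting these equal: −7p + 10 = 6p + 3 ⇒ −13p = -7 ⇒ p = 7/13, and the value is (-7)·(7/13) + 10 = 81/13.
For Firm B: with q = P(High), equating Expand's and Cut's payoffs gives −6q + 9 = 7q + 3 ⇒ q = 6/13.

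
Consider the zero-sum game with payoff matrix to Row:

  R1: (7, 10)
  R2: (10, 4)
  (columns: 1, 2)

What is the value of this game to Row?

Row minima: R1 → 7, R2 → 4; maximin = 7.
Column maxima: 1 → 10, 2 → 10; minimax = 10.
7 ≠ 10, so there is no saddle point; optimal play is mixed.
Let Row play R1 with probability p. Expected payoff against 1: 7p + 10(1−p) = −3p + 10; against 2: 10p + 4(1−p) = 6p + 4.
Setting these equal: −3p + 10 = 6p + 4 ⇒ −9p = -6 ⇒ p = 2/3, and the value is (-3)·(2/3) + 10 = 8.
For Column: with q = P(1), equating R1's and R2's payoffs gives −3q + 10 = 6q + 4 ⇒ q = 2/3.

8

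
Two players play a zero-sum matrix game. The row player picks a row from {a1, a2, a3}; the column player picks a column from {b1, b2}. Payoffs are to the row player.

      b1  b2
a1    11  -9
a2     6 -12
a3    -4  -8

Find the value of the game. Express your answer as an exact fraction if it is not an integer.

Row minima: a1 → -9, a2 → -12, a3 → -8; maximin = -8.
Column maxima: b1 → 11, b2 → -8; minimax = -8.
Since maximin = minimax = -8, there is a saddle point and the value is -8.

-8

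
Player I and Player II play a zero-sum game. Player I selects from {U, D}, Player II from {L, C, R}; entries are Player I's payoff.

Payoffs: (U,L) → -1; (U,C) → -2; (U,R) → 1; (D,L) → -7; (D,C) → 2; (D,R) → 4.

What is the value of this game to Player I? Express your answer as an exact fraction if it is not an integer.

-8/5

Row minima: U → -2, D → -7; maximin = -2.
Column maxima: L → -1, C → 2, R → 4; minimax = -1.
-2 ≠ -1, so there is no saddle point; optimal play is mixed.
R is strictly dominated by L (it gives Player I strictly more in every row), so Player II never plays it.
On the remaining 2×2 (U, D vs L, C):
Let Player I play U with probability p. Expected payoff against L: (-1)p + (-7)(1−p) = 6p − 7; against C: (-2)p + 2(1−p) = −4p + 2.
Setting these equal: 6p − 7 = −4p + 2 ⇒ 10p = 9 ⇒ p = 9/10, and the value is (6)·(9/10) − 7 = -8/5.
For Player II: with q = P(L), equating U's and D's payoffs gives q − 2 = −9q + 2 ⇒ q = 2/5.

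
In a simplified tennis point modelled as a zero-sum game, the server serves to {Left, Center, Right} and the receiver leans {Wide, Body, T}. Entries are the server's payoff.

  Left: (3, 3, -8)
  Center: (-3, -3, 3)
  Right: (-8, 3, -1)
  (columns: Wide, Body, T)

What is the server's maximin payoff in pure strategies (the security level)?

-3

Row minima: Left → -8, Center → -3, Right → -8.
The best of these is -3.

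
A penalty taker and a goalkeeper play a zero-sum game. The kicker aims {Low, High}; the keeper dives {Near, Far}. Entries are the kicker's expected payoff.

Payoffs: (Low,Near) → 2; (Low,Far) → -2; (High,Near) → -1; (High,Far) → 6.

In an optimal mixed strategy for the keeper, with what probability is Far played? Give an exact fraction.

3/11

Row minima: Low → -2, High → -1; maximin = -1.
Column maxima: Near → 2, Far → 6; minimax = 2.
-1 ≠ 2, so there is no saddle point; optimal play is mixed.
Let the kicker play Low with probability p. Expected payoff against Near: 2p + (-1)(1−p) = 3p − 1; against Far: (-2)p + 6(1−p) = −8p + 6.
Setting these equal: 3p − 1 = −8p + 6 ⇒ 11p = 7 ⇒ p = 7/11, and the value is (3)·(7/11) − 1 = 10/11.
For the keeper: with q = P(Near), equating Low's and High's payoffs gives 4q − 2 = −7q + 6 ⇒ q = 8/11.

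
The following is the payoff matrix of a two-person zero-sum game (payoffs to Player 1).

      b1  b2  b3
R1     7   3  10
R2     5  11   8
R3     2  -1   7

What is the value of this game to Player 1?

Row minima: R1 → 3, R2 → 5, R3 → -1; maximin = 5.
Column maxima: b1 → 7, b2 → 11, b3 → 10; minimax = 7.
5 ≠ 7, so there is no saddle point; optimal play is mixed.
R3 is strictly dominated by R1, so Player 1 never plays it.
b3 is strictly dominated by b1 (it gives Player 1 strictly more in every row), so Player 2 never plays it.
On the remaining 2×2 (R1, R2 vs b1, b2):
Let Player 1 play R1 with probability p. Expected payoff against b1: 7p + 5(1−p) = 2p + 5; against b2: 3p + 11(1−p) = −8p + 11.
Setting these equal: 2p + 5 = −8p + 11 ⇒ 10p = 6 ⇒ p = 3/5, and the value is (2)·(3/5) + 5 = 31/5.
For Player 2: with q = P(b1), equating R1's and R2's payoffs gives 4q + 3 = −6q + 11 ⇒ q = 4/5.

31/5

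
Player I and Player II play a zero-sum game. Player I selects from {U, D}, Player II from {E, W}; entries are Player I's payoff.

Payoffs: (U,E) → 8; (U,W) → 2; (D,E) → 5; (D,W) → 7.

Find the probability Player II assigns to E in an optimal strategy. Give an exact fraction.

Row minima: U → 2, D → 5; maximin = 5.
Column maxima: E → 8, W → 7; minimax = 7.
5 ≠ 7, so there is no saddle point; optimal play is mixed.
Let Player I play U with probability p. Expected payoff against E: 8p + 5(1−p) = 3p + 5; against W: 2p + 7(1−p) = −5p + 7.
Setting these equal: 3p + 5 = −5p + 7 ⇒ 8p = 2 ⇒ p = 1/4, and the value is (3)·(1/4) + 5 = 23/4.
For Player II: with q = P(E), equating U's and D's payoffs gives 6q + 2 = −2q + 7 ⇒ q = 5/8.

5/8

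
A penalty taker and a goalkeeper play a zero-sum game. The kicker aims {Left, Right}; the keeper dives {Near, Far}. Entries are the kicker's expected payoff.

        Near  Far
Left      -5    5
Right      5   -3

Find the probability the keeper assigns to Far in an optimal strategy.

Row minima: Left → -5, Right → -3; maximin = -3.
Column maxima: Near → 5, Far → 5; minimax = 5.
-3 ≠ 5, so there is no saddle point; optimal play is mixed.
Let the kicker play Left with probability p. Expected payoff against Near: (-5)p + 5(1−p) = −10p + 5; against Far: 5p + (-3)(1−p) = 8p − 3.
Setting these equal: −10p + 5 = 8p − 3 ⇒ −18p = -8 ⇒ p = 4/9, and the value is (-10)·(4/9) + 5 = 5/9.
For the keeper: with q = P(Near), equating Left's and Right's payoffs gives −10q + 5 = 8q − 3 ⇒ q = 4/9.

5/9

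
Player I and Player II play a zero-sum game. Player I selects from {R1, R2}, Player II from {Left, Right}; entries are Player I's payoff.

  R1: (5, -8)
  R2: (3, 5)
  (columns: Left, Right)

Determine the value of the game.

Row minima: R1 → -8, R2 → 3; maximin = 3.
Column maxima: Left → 5, Right → 5; minimax = 5.
3 ≠ 5, so there is no saddle point; optimal play is mixed.
Let Player I play R1 with probability p. Expected payoff against Left: 5p + 3(1−p) = 2p + 3; against Right: (-8)p + 5(1−p) = −13p + 5.
Setting these equal: 2p + 3 = −13p + 5 ⇒ 15p = 2 ⇒ p = 2/15, and the value is (2)·(2/15) + 3 = 49/15.
For Player II: with q = P(Left), equating R1's and R2's payoffs gives 13q − 8 = −2q + 5 ⇒ q = 13/15.

49/15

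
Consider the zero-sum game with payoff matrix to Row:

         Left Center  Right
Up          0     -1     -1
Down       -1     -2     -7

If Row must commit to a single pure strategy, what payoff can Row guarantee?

-1

Row minima: Up → -1, Down → -7.
The best of these is -1.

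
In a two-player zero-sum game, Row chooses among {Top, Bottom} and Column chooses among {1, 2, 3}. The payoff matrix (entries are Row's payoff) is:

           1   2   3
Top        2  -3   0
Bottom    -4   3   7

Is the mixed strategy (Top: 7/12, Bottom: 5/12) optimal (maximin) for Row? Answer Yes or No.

Yes

Against 1 this mix gives (7/12)·2 + (5/12)·(-4) = -1/2.
Against 2 this mix gives (7/12)·(-3) + (5/12)·3 = -1/2.
Against 3 this mix gives (7/12)·0 + (5/12)·7 = 35/12.
All of Column's active replies (1, 2) yield -1/2, and no column does worse for Row. The mix makes Column indifferent and guarantees -1/2, so it is optimal.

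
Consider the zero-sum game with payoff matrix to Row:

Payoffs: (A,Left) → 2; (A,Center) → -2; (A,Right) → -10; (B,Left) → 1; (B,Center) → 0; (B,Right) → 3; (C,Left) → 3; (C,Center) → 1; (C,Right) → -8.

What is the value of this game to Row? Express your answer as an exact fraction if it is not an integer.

1/4

Row minima: A → -10, B → 0, C → -8; maximin = 0.
Column maxima: Left → 3, Center → 1, Right → 3; minimax = 1.
0 ≠ 1, so there is no saddle point; optimal play is mixed.
A is strictly dominated by C, so Row never plays it.
Left is strictly dominated by Center (it gives Row strictly more in every row), so Column never plays it.
On the remaining 2×2 (B, C vs Center, Right):
Let Row play B with probability p. Expected payoff against Center: 0p + 1(1−p) = −p + 1; against Right: 3p + (-8)(1−p) = 11p − 8.
Setting these equal: −p + 1 = 11p − 8 ⇒ −12p = -9 ⇒ p = 3/4, and the value is (-1)·(3/4) + 1 = 1/4.
For Column: with q = P(Center), equating B's and C's payoffs gives −3q + 3 = 9q − 8 ⇒ q = 11/12.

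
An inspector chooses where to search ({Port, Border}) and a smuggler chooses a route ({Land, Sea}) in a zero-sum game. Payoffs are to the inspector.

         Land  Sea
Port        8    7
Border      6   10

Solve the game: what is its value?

38/5

Row minima: Port → 7, Border → 6; maximin = 7.
Column maxima: Land → 8, Sea → 10; minimax = 8.
7 ≠ 8, so there is no saddle point; optimal play is mixed.
Let the inspector play Port with probability p. Expected payoff against Land: 8p + 6(1−p) = 2p + 6; against Sea: 7p + 10(1−p) = −3p + 10.
Setting these equal: 2p + 6 = −3p + 10 ⇒ 5p = 4 ⇒ p = 4/5, and the value is (2)·(4/5) + 6 = 38/5.
For the smuggler: with q = P(Land), equating Port's and Border's payoffs gives q + 7 = −4q + 10 ⇒ q = 3/5.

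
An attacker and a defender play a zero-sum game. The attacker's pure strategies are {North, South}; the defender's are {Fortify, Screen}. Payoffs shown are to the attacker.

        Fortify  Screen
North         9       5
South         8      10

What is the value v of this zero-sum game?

25/3

Row minima: North → 5, South → 8; maximin = 8.
Column maxima: Fortify → 9, Screen → 10; minimax = 9.
8 ≠ 9, so there is no saddle point; optimal play is mixed.
Let the attacker play North with probability p. Expected payoff against Fortify: 9p + 8(1−p) = p + 8; against Screen: 5p + 10(1−p) = −5p + 10.
Setting these equal: p + 8 = −5p + 10 ⇒ 6p = 2 ⇒ p = 1/3, and the value is (1)·(1/3) + 8 = 25/3.
For the defender: with q = P(Fortify), equating North's and South's payoffs gives 4q + 5 = −2q + 10 ⇒ q = 5/6.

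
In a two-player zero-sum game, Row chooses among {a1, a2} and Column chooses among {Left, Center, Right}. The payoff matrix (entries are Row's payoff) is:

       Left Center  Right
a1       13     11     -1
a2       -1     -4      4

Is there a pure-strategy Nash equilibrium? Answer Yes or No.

No

Row minima: a1 → -1, a2 → -4; maximin = -1.
Column maxima: Left → 13, Center → 11, Right → 4; minimax = 4.
-1 ≠ 4, so no pure-strategy equilibrium exists.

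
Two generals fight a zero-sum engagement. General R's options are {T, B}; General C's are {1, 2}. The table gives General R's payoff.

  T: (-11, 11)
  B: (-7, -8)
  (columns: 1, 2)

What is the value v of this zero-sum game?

-165/23

Row minima: T → -11, B → -8; maximin = -8.
Column maxima: 1 → -7, 2 → 11; minimax = -7.
-8 ≠ -7, so there is no saddle point; optimal play is mixed.
Let General R play T with probability p. Expected payoff against 1: (-11)p + (-7)(1−p) = −4p − 7; against 2: 11p + (-8)(1−p) = 19p − 8.
Setting these equal: −4p − 7 = 19p − 8 ⇒ −23p = -1 ⇒ p = 1/23, and the value is (-4)·(1/23) − 7 = -165/23.
For General C: with q = P(1), equating T's and B's payoffs gives −22q + 11 = q − 8 ⇒ q = 19/23.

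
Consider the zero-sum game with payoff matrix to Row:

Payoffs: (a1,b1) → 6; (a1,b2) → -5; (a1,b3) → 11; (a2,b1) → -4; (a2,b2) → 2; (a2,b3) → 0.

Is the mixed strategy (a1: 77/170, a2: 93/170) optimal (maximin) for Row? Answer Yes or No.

No

Against b1 this mix gives (77/170)·6 + (93/170)·(-4) = 9/17.
Against b2 this mix gives (77/170)·(-5) + (93/170)·2 = -199/170.
Against b3 this mix gives (77/170)·11 + (93/170)·0 = 847/170.
Column will play b2, holding Row to -199/170. Shifting weight toward the row that does better against b2 would raise this floor (the equalizing mix achieves -8/17 against both b2 and b1), so the proposed strategy is not optimal.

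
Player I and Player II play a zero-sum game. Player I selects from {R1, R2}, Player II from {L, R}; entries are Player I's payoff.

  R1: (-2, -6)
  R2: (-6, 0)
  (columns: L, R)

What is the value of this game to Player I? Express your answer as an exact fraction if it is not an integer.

-18/5

Row minima: R1 → -6, R2 → -6; maximin = -6.
Column maxima: L → -2, R → 0; minimax = -2.
-6 ≠ -2, so there is no saddle point; optimal play is mixed.
Let Player I play R1 with probability p. Expected payoff against L: (-2)p + (-6)(1−p) = 4p − 6; against R: (-6)p + 0(1−p) = −6p.
Setting these equal: 4p − 6 = −6p ⇒ 10p = 6 ⇒ p = 3/5, and the value is (4)·(3/5) − 6 = -18/5.
For Player II: with q = P(L), equating R1's and R2's payoffs gives 4q − 6 = −6q ⇒ q = 3/5.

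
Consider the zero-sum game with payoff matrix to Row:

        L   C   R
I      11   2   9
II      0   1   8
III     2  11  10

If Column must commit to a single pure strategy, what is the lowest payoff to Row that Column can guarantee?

Column maxima: L → 11, C → 11, R → 10.
The smallest of these is 10.

10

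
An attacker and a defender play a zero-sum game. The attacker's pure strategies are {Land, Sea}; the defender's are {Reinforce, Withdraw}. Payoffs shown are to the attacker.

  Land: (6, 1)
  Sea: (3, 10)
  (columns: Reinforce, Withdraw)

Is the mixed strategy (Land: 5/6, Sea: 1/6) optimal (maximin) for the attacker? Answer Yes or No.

Against Reinforce this mix gives (5/6)·6 + (1/6)·3 = 11/2.
Against Withdraw this mix gives (5/6)·1 + (1/6)·10 = 5/2.
The defender will play Withdraw, holding the attacker to 5/2. Shifting weight toward the row that does better against Withdraw would raise this floor (the equalizing mix achieves 19/4 against both Withdraw and Reinforce), so the proposed strategy is not optimal.

No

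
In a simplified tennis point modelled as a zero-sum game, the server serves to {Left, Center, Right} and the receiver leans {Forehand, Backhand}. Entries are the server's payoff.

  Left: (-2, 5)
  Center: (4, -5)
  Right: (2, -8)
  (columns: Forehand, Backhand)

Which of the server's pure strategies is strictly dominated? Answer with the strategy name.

Right

Center gives a strictly higher payoff than Right against every column: 4 > 2, -5 > -8.
So Right is strictly dominated and the server never plays it.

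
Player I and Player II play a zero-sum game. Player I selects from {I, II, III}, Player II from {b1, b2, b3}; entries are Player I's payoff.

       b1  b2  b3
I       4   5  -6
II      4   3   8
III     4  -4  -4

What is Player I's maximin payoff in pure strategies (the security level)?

3

Row minima: I → -6, II → 3, III → -4.
The best of these is 3.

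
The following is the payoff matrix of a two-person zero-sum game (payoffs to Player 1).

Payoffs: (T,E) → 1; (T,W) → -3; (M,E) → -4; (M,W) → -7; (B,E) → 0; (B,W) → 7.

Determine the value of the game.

7/11

Row minima: T → -3, M → -7, B → 0; maximin = 0.
Column maxima: E → 1, W → 7; minimax = 1.
0 ≠ 1, so there is no saddle point; optimal play is mixed.
M is strictly dominated by T, so Player 1 never plays it.
On the remaining 2×2 (T, B vs E, W):
Let Player 1 play T with probability p. Expected payoff against E: 1p + 0(1−p) = p; against W: (-3)p + 7(1−p) = −10p + 7.
Setting these equal: p = −10p + 7 ⇒ 11p = 7 ⇒ p = 7/11, and the value is (1)·(7/11) = 7/11.
For Player 2: with q = P(E), equating T's and B's payoffs gives 4q − 3 = −7q + 7 ⇒ q = 10/11.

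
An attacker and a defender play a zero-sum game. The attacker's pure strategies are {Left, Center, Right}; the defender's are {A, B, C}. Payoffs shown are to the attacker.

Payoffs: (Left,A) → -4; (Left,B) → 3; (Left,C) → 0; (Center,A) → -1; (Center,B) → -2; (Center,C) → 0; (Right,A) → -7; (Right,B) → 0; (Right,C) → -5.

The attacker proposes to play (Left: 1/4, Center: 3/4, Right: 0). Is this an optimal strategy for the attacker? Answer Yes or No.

No

Against A this mix gives (1/4)·(-4) + (3/4)·(-1) = -7/4.
Against B this mix gives (1/4)·3 + (3/4)·(-2) = -3/4.
Against C this mix gives (1/4)·0 + (3/4)·0 = 0.
The defender will play A, holding the attacker to -7/4. Shifting weight toward the row that does better against A would raise this floor (the equalizing mix achieves -11/8 against both A and B), so the proposed strategy is not optimal.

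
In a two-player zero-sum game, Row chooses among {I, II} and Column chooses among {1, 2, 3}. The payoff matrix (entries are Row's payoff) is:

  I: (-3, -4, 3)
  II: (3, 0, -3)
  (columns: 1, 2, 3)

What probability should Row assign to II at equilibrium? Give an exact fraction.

Row minima: I → -4, II → -3; maximin = -3.
Column maxima: 1 → 3, 2 → 0, 3 → 3; minimax = 0.
-3 ≠ 0, so there is no saddle point; optimal play is mixed.
1 is strictly dominated by 2 (it gives Row strictly more in every row), so Column never plays it.
On the remaining 2×2 (I, II vs 2, 3):
Let Row play I with probability p. Expected payoff against 2: (-4)p + 0(1−p) = −4p; against 3: 3p + (-3)(1−p) = 6p − 3.
Setting these equal: −4p = 6p − 3 ⇒ −10p = -3 ⇒ p = 3/10, and the value is (-4)·(3/10) = -6/5.
For Column: with q = P(2), equating I's and II's payoffs gives −7q + 3 = 3q − 3 ⇒ q = 3/5.

7/10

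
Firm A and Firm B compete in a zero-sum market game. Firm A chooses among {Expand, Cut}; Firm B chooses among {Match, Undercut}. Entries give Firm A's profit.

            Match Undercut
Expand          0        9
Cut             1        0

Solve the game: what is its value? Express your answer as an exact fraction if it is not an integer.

9/10

Row minima: Expand → 0, Cut → 0; maximin = 0.
Column maxima: Match → 1, Undercut → 9; minimax = 1.
0 ≠ 1, so there is no saddle point; optimal play is mixed.
Let Firm A play Expand with probability p. Expected payoff against Match: 0p + 1(1−p) = −p + 1; against Undercut: 9p + 0(1−p) = 9p.
Setting these equal: −p + 1 = 9p ⇒ −10p = -1 ⇒ p = 1/10, and the value is (-1)·(1/10) + 1 = 9/10.
For Firm B: with q = P(Match), equating Expand's and Cut's payoffs gives −9q + 9 = q ⇒ q = 9/10.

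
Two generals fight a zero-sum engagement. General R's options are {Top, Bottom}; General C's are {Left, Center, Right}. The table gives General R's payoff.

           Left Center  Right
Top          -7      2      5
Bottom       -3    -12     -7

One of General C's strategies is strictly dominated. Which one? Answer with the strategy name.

Right

Center holds General R's payoff strictly below Right in every row: 2 < 5, -12 < -7.
So Right is strictly dominated for General C.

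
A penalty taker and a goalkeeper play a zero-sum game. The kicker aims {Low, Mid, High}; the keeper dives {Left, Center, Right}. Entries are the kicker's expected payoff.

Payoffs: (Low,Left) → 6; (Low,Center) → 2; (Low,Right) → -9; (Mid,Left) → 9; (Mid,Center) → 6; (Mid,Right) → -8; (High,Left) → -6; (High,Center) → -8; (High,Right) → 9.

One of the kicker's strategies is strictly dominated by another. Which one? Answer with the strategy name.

Mid gives a strictly higher payoff than Low against every column: 9 > 6, 6 > 2, -8 > -9.
So Low is strictly dominated and the kicker never plays it.

Low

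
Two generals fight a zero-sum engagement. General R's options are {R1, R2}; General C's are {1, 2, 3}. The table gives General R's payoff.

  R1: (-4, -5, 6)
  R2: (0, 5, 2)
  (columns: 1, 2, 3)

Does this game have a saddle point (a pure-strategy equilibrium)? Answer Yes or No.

Yes

Row minima: R1 → -5, R2 → 0; maximin = 0.
Column maxima: 1 → 0, 2 → 5, 3 → 6; minimax = 0.
maximin = minimax = 0, so a saddle point exists.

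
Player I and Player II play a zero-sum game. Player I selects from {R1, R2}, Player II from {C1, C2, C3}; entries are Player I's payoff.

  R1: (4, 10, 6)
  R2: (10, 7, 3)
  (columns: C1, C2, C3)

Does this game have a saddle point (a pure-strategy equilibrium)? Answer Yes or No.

Row minima: R1 → 4, R2 → 3; maximin = 4.
Column maxima: C1 → 10, C2 → 10, C3 → 6; minimax = 6.
4 ≠ 6, so no pure-strategy equilibrium exists.

No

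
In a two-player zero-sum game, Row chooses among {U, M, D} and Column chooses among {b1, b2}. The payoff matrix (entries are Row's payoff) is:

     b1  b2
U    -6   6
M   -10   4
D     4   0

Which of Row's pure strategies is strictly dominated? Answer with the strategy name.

M

U gives a strictly higher payoff than M against every column: -6 > -10, 6 > 4.
So M is strictly dominated and Row never plays it.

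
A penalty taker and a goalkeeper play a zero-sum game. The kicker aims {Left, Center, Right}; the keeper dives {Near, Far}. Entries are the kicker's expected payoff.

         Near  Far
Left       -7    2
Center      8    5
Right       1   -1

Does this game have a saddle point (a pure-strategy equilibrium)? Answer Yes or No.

Yes

Row minima: Left → -7, Center → 5, Right → -1; maximin = 5.
Column maxima: Near → 8, Far → 5; minimax = 5.
maximin = minimax = 5, so a saddle point exists.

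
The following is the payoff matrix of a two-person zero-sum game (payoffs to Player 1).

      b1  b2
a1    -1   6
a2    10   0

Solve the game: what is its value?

60/17

Row minima: a1 → -1, a2 → 0; maximin = 0.
Column maxima: b1 → 10, b2 → 6; minimax = 6.
0 ≠ 6, so there is no saddle point; optimal play is mixed.
Let Player 1 play a1 with probability p. Expected payoff against b1: (-1)p + 10(1−p) = −11p + 10; against b2: 6p + 0(1−p) = 6p.
Setting these equal: −11p + 10 = 6p ⇒ −17p = -10 ⇒ p = 10/17, and the value is (-11)·(10/17) + 10 = 60/17.
For Player 2: with q = P(b1), equating a1's and a2's payoffs gives −7q + 6 = 10q ⇒ q = 6/17.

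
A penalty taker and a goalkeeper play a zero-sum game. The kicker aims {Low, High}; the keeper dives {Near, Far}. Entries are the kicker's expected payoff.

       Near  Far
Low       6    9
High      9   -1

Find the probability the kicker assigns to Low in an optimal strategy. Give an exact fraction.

Row minima: Low → 6, High → -1; maximin = 6.
Column maxima: Near → 9, Far → 9; minimax = 9.
6 ≠ 9, so there is no saddle point; optimal play is mixed.
Let the kicker play Low with probability p. Expected payoff against Near: 6p + 9(1−p) = −3p + 9; against Far: 9p + (-1)(1−p) = 10p − 1.
Setting these equal: −3p + 9 = 10p − 1 ⇒ −13p = -10 ⇒ p = 10/13, and the value is (-3)·(10/13) + 9 = 87/13.
For the keeper: with q = P(Near), equating Low's and High's payoffs gives −3q + 9 = 10q − 1 ⇒ q = 10/13.

10/13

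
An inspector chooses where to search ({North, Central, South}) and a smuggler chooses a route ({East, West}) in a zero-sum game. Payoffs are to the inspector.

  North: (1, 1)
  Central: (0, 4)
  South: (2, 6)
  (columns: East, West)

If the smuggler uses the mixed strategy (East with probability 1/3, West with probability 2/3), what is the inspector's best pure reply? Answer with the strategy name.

South

Expected payoff of North: (1/3)·1 + (2/3)·1 = 1.
Expected payoff of Central: (1/3)·0 + (2/3)·4 = 8/3.
Expected payoff of South: (1/3)·2 + (2/3)·6 = 14/3.
The largest is 14/3, so the inspector's best response is South.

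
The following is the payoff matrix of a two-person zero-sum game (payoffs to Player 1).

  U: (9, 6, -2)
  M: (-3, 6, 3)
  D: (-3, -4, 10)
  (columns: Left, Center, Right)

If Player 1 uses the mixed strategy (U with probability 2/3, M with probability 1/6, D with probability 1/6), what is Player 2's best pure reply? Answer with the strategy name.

Right

If Player 2 plays Left, Player 1's expected payoff is (2/3)·9 + (1/6)·(-3) + (1/6)·(-3) = 5.
If Player 2 plays Center, Player 1's expected payoff is (2/3)·6 + (1/6)·6 + (1/6)·(-4) = 13/3.
If Player 2 plays Right, Player 1's expected payoff is (2/3)·(-2) + (1/6)·3 + (1/6)·10 = 5/6.
Player 2 minimizes Player 1's payoff; the smallest is 5/6, so the best response is Right.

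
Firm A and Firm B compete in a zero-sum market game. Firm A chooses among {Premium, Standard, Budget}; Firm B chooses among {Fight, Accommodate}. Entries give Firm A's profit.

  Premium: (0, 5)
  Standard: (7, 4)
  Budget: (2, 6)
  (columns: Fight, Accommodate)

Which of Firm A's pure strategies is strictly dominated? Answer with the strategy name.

Premium

Budget gives a strictly higher payoff than Premium against every column: 2 > 0, 6 > 5.
So Premium is strictly dominated and Firm A never plays it.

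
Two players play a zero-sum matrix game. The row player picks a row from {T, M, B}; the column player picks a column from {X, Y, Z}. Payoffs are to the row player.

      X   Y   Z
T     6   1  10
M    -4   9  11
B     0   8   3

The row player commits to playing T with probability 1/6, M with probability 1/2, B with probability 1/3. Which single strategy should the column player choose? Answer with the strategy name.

If the column player plays X, the row player's expected payoff is (1/6)·6 + (1/2)·(-4) + (1/3)·0 = -1.
If the column player plays Y, the row player's expected payoff is (1/6)·1 + (1/2)·9 + (1/3)·8 = 22/3.
If the column player plays Z, the row player's expected payoff is (1/6)·10 + (1/2)·11 + (1/3)·3 = 49/6.
The column player minimizes the row player's payoff; the smallest is -1, so the best response is X.

X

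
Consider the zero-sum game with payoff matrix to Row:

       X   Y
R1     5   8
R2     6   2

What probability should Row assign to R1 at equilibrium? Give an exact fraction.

Row minima: R1 → 5, R2 → 2; maximin = 5.
Column maxima: X → 6, Y → 8; minimax = 6.
5 ≠ 6, so there is no saddle point; optimal play is mixed.
Let Row play R1 with probability p. Expected payoff against X: 5p + 6(1−p) = −p + 6; against Y: 8p + 2(1−p) = 6p + 2.
Setting these equal: −p + 6 = 6p + 2 ⇒ −7p = -4 ⇒ p = 4/7, and the value is (-1)·(4/7) + 6 = 38/7.
For Column: with q = P(X), equating R1's and R2's payoffs gives −3q + 8 = 4q + 2 ⇒ q = 6/7.

4/7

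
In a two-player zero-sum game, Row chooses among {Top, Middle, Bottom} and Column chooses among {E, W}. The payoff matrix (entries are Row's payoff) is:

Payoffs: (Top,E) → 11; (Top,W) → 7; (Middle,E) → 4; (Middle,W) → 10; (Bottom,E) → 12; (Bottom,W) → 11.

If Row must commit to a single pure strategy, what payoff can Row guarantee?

Row minima: Top → 7, Middle → 4, Bottom → 11.
The best of these is 11.

11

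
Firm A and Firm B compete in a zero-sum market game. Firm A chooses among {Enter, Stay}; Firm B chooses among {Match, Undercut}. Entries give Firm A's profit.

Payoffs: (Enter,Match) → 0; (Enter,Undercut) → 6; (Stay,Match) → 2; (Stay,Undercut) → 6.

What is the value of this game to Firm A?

Row minima: Enter → 0, Stay → 2; maximin = 2.
Column maxima: Match → 2, Undercut → 6; minimax = 2.
Since maximin = minimax = 2, there is a saddle point and the value is 2.

2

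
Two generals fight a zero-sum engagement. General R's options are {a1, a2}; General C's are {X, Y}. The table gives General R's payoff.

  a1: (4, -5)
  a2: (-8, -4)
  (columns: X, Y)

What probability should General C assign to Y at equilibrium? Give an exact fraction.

12/13

Row minima: a1 → -5, a2 → -8; maximin = -5.
Column maxima: X → 4, Y → -4; minimax = -4.
-5 ≠ -4, so there is no saddle point; optimal play is mixed.
Let General R play a1 with probability p. Expected payoff against X: 4p + (-8)(1−p) = 12p − 8; against Y: (-5)p + (-4)(1−p) = −p − 4.
Setting these equal: 12p − 8 = −p − 4 ⇒ 13p = 4 ⇒ p = 4/13, and the value is (12)·(4/13) − 8 = -56/13.
For General C: with q = P(X), equating a1's and a2's payoffs gives 9q − 5 = −4q − 4 ⇒ q = 1/13.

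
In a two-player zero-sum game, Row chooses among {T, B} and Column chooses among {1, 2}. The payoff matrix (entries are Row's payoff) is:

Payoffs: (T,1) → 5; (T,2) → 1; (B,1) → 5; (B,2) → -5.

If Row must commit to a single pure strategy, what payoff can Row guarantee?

Row minima: T → 1, B → -5.
The best of these is 1.

1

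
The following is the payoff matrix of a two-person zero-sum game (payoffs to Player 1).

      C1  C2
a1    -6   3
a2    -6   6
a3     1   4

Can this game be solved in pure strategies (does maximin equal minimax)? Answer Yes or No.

Row minima: a1 → -6, a2 → -6, a3 → 1; maximin = 1.
Column maxima: C1 → 1, C2 → 6; minimax = 1.
maximin = minimax = 1, so a saddle point exists.

Yes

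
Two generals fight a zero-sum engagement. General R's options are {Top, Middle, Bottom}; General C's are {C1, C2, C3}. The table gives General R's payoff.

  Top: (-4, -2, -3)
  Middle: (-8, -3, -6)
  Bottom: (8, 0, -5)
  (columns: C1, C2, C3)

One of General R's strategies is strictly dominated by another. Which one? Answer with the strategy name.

Top gives a strictly higher payoff than Middle against every column: -4 > -8, -2 > -3, -3 > -6.
So Middle is strictly dominated and General R never plays it.

Middle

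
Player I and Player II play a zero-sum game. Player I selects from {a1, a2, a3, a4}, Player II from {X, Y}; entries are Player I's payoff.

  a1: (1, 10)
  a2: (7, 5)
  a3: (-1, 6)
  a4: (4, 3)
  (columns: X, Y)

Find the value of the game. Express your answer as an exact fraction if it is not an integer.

65/11

Row minima: a1 → 1, a2 → 5, a3 → -1, a4 → 3; maximin = 5.
Column maxima: X → 7, Y → 10; minimax = 7.
5 ≠ 7, so there is no saddle point; optimal play is mixed.
a3 is strictly dominated by a1, so Player I never plays it.
a4 is strictly dominated by a2, so Player I never plays it.
On the remaining 2×2 (a1, a2 vs X, Y):
Let Player I play a1 with probability p. Expected payoff against X: 1p + 7(1−p) = −6p + 7; against Y: 10p + 5(1−p) = 5p + 5.
Setting these equal: −6p + 7 = 5p + 5 ⇒ −11p = -2 ⇒ p = 2/11, and the value is (-6)·(2/11) + 7 = 65/11.
For Player II: with q = P(X), equating a1's and a2's payoffs gives −9q + 10 = 2q + 5 ⇒ q = 5/11.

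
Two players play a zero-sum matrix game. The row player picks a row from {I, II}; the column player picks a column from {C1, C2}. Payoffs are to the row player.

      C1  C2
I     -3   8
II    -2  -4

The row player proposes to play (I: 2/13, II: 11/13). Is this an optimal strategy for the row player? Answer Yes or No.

Against C1 this mix gives (2/13)·(-3) + (11/13)·(-2) = -28/13.
Against C2 this mix gives (2/13)·8 + (11/13)·(-4) = -28/13.
All of the column player's active replies (C1, C2) yield -28/13, and no column does worse for the row player. The mix makes the column player indifferent and guarantees -28/13, so it is optimal.

Yes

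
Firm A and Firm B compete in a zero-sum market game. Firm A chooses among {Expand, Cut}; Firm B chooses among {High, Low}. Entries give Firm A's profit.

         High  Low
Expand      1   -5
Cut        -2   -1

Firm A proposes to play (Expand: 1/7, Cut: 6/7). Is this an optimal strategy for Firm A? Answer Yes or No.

Against High this mix gives (1/7)·1 + (6/7)·(-2) = -11/7.
Against Low this mix gives (1/7)·(-5) + (6/7)·(-1) = -11/7.
All of Firm B's active replies (High, Low) yield -11/7, and no column does worse for Firm A. The mix makes Firm B indifferent and guarantees -11/7, so it is optimal.

Yes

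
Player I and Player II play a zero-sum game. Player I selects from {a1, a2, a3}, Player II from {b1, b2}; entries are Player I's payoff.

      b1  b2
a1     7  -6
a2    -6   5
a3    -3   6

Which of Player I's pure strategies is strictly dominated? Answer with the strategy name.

a2

a3 gives a strictly higher payoff than a2 against every column: -3 > -6, 6 > 5.
So a2 is strictly dominated and Player I never plays it.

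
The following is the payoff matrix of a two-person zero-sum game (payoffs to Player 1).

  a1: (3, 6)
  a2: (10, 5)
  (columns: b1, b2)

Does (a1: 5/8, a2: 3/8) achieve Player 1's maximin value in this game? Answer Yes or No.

Yes

Against b1 this mix gives (5/8)·3 + (3/8)·10 = 45/8.
Against b2 this mix gives (5/8)·6 + (3/8)·5 = 45/8.
All of Player 2's active replies (b1, b2) yield 45/8, and no column does worse for Player 1. The mix makes Player 2 indifferent and guarantees 45/8, so it is optimal.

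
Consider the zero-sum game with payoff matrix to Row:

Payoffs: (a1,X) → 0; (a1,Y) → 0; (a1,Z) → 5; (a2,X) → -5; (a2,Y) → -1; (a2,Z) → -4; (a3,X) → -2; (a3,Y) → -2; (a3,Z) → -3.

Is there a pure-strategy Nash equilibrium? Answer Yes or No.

Row minima: a1 → 0, a2 → -5, a3 → -3; maximin = 0.
Column maxima: X → 0, Y → 0, Z → 5; minimax = 0.
maximin = minimax = 0, so a saddle point exists.

Yes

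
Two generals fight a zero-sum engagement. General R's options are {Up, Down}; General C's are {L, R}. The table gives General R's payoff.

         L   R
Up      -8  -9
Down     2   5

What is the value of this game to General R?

2

Row minima: Up → -9, Down → 2; maximin = 2.
Column maxima: L → 2, R → 5; minimax = 2.
Since maximin = minimax = 2, there is a saddle point and the value is 2.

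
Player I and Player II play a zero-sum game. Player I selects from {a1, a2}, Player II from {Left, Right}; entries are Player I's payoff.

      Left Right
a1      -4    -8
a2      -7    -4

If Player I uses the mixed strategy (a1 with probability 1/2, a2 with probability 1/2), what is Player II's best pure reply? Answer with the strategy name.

If Player II plays Left, Player I's expected payoff is (1/2)·(-4) + (1/2)·(-7) = -11/2.
If Player II plays Right, Player I's expected payoff is (1/2)·(-8) + (1/2)·(-4) = -6.
Player II minimizes Player I's payoff; the smallest is -6, so the best response is Right.

Right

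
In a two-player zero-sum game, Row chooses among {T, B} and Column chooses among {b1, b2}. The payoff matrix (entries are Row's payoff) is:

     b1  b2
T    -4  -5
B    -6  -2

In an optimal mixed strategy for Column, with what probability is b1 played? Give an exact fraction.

Row minima: T → -5, B → -6; maximin = -5.
Column maxima: b1 → -4, b2 → -2; minimax = -4.
-5 ≠ -4, so there is no saddle point; optimal play is mixed.
Let Row play T with probability p. Expected payoff against b1: (-4)p + (-6)(1−p) = 2p − 6; against b2: (-5)p + (-2)(1−p) = −3p − 2.
Setting these equal: 2p − 6 = −3p − 2 ⇒ 5p = 4 ⇒ p = 4/5, and the value is (2)·(4/5) − 6 = -22/5.
For Column: with q = P(b1), equating T's and B's payoffs gives q − 5 = −4q − 2 ⇒ q = 3/5.

3/5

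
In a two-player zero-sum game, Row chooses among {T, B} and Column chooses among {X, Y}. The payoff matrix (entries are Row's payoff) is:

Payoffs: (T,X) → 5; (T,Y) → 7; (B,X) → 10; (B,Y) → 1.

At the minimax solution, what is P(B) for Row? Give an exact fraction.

2/11

Row minima: T → 5, B → 1; maximin = 5.
Column maxima: X → 10, Y → 7; minimax = 7.
5 ≠ 7, so there is no saddle point; optimal play is mixed.
Let Row play T with probability p. Expected payoff against X: 5p + 10(1−p) = −5p + 10; against Y: 7p + 1(1−p) = 6p + 1.
Setting these equal: −5p + 10 = 6p + 1 ⇒ −11p = -9 ⇒ p = 9/11, and the value is (-5)·(9/11) + 10 = 65/11.
For Column: with q = P(X), equating T's and B's payoffs gives −2q + 7 = 9q + 1 ⇒ q = 6/11.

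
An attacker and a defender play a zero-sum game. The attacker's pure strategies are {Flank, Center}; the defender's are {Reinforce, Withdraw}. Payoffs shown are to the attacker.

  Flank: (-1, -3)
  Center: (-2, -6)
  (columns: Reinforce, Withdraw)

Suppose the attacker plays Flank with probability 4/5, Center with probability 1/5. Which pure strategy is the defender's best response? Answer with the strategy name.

Withdraw

If the defender plays Reinforce, the attacker's expected payoff is (4/5)·(-1) + (1/5)·(-2) = -6/5.
If the defender plays Withdraw, the attacker's expected payoff is (4/5)·(-3) + (1/5)·(-6) = -18/5.
The defender minimizes the attacker's payoff; the smallest is -18/5, so the best response is Withdraw.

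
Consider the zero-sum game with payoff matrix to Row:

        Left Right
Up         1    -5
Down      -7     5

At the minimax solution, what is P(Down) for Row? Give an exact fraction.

Row minima: Up → -5, Down → -7; maximin = -5.
Column maxima: Left → 1, Right → 5; minimax = 1.
-5 ≠ 1, so there is no saddle point; optimal play is mixed.
Let Row play Up with probability p. Expected payoff against Left: 1p + (-7)(1−p) = 8p − 7; against Right: (-5)p + 5(1−p) = −10p + 5.
Setting these equal: 8p − 7 = −10p + 5 ⇒ 18p = 12 ⇒ p = 2/3, and the value is (8)·(2/3) − 7 = -5/3.
For Column: with q = P(Left), equating Up's and Down's payoffs gives 6q − 5 = −12q + 5 ⇒ q = 5/9.

1/3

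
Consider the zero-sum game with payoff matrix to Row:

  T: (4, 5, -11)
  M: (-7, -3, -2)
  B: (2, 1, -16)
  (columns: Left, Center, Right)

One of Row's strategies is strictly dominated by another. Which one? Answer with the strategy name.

B

T gives a strictly higher payoff than B against every column: 4 > 2, 5 > 1, -11 > -16.
So B is strictly dominated and Row never plays it.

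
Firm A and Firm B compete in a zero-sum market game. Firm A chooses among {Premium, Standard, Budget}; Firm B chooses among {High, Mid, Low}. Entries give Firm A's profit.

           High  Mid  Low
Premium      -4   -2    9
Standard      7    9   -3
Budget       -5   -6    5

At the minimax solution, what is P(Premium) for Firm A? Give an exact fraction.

10/23

Row minima: Premium → -4, Standard → -3, Budget → -6; maximin = -3.
Column maxima: High → 7, Mid → 9, Low → 9; minimax = 7.
-3 ≠ 7, so there is no saddle point; optimal play is mixed.
Budget is strictly dominated by Premium, so Firm A never plays it.
With Budget eliminated, Mid is strictly dominated by High (it gives Firm A strictly more in every remaining row), so Firm B never plays it.
On the remaining 2×2 (Premium, Standard vs High, Low):
Let Firm A play Premium with probability p. Expected payoff against High: (-4)p + 7(1−p) = −11p + 7; against Low: 9p + (-3)(1−p) = 12p − 3.
Setting these equal: −11p + 7 = 12p − 3 ⇒ −23p = -10 ⇒ p = 10/23, and the value is (-11)·(10/23) + 7 = 51/23.
For Firm B: with q = P(High), equating Premium's and Standard's payoffs gives −13q + 9 = 10q − 3 ⇒ q = 12/23.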